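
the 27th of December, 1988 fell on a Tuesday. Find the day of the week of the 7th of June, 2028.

From December 27, 1988 to December 27, 2027: 39 years, of which 9 contain a Feb 29 — 30×365 + 9×366 = 14244 days.
(2000 is a leap year (divisible by 400).)
December 2027: 31 − 27 = 4 days remain.
Then January (31), February 2028 (29), March (31), April (30), May (31): 31 + 29 + 31 + 30 + 31 = 152 days.
June 1–7, 2028: 7 days.
Residual: 163 days.
Total: 14407 days.
14407 mod 7 = 1, so 1 day after Tuesday is Wednesday.

Wednesday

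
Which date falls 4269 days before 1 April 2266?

24 July 2254

Count 4269 days before April 1, 2266:
From July 24, 2254 to July 24, 2265: 11 years, of which 3 contain a Feb 29 — 8×365 + 3×366 = 4018 days.
July 2265: 31 − 24 = 7 days remain.
Then August (31), September (30), October (31), November (30), December (31), January (31), February 2266 (28), March (31): 31 + 30 + 31 + 30 + 31 + 31 + 28 + 31 = 243 days.
April 1, 2266: 1 day.
Residual: 251 days.
Total: 4269 days.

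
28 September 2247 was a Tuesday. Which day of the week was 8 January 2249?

Day-of-year of September 28, 2247: 271.
Day-of-year of January 8, 2249: 8.
2247 has 365 days, so 365 − 271 = 94 days remain in 2247.
Full years: 2248: 366. Sum = 366.
Total: 94 + 366 + 8 = 468 days.
468 mod 7 = 6, so 6 days after Tuesday is Monday.

Monday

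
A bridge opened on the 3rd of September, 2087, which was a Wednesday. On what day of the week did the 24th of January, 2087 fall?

Friday

Count forward from the earlier date (January 24, 2087) to the later (September 3, 2087):
January 2087: 31 − 24 = 7 days remain.
Then February 2087 (28), March (31), April (30), May (31), June (30), July (31), August (31): 28 + 31 + 30 + 31 + 30 + 31 + 31 = 212 days.
September 1–3, 2087: 3 days.
Total: 7 + 212 + 3 = 222 days.
222 mod 7 = 5, so 5 days before Wednesday is Friday.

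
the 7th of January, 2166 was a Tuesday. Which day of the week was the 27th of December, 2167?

January 2166: 31 − 7 = 24 days remain.
Then 22 full months totalling 668 days.
December 1–27, 2167: 27 days.
Total: 24 + 668 + 27 = 719 days.
719 mod 7 = 5, so 5 days after Tuesday is Sunday.

Sunday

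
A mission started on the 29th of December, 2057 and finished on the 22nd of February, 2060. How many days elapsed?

785

Day-of-year of December 29, 2057: 363.
Day-of-year of February 22, 2060: 53.
2057 has 365 days, so 365 − 363 = 2 days remain in 2057.
Full years: 2058: 365; 2059: 365. Sum = 730.
Total: 2 + 730 + 53 = 785 days.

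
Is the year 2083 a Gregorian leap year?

2083 is not a leap year.

No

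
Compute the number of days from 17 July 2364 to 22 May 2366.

674

July 17, 2364 → July 17, 2365: 365 days.
July 2365: 31 − 17 = 14 days remain.
Then 9 full months totalling 273 days.
May 1–22, 2366: 22 days.
Residual: 309 days.
Total: 674 days.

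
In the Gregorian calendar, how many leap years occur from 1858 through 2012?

Years divisible by 4: 1860, 1864, …, 2012 — 39 in all.
Of these, 1900 is divisible by 100 but not 400, so not leap.
2000 is divisible by 400, so still leap.
Leap years: 39 − 1 = 38.

38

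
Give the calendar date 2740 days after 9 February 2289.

11 August 2296

Count 2740 days after February 9, 2289:
From February 9, 2289 to February 9, 2296: 7 years, of which 1 contains a Feb 29 — 6×365 + 1×366 = 2556 days.
February 2296: 29 − 9 = 20 days remain (2296 is a leap year, so February has 29 days).
Then March (31), April (30), May (31), June (30), July (31): 31 + 30 + 31 + 30 + 31 = 153 days.
August 1–11, 2296: 11 days.
Residual: 184 days.
Total: 2740 days.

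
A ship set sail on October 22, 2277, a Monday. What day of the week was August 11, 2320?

Day-of-year of October 22, 2277: 295.
Day-of-year of August 11, 2320: 224.
2277 has 365 days, so 365 − 295 = 70 days remain in 2277.
Full years 2278–2319: 33 common + 9 leap = 33×365 + 9×366 = 15339 days.
Total: 70 + 15339 + 224 = 15633 days.
15633 mod 7 = 2, so 2 days after Monday is Wednesday.

Wednesday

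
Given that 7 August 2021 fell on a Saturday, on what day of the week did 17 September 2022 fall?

Saturday

August 7, 2021 → August 7, 2022: 365 days.
August 2022: 31 − 7 = 24 days remain.
September 1–17, 2022: 17 days.
Residual: 41 days.
Total: 406 days.
406 is a multiple of 7, so 17 September 2022 falls on the same weekday: Saturday.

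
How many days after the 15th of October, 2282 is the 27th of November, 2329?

Day-of-year of October 15, 2282: 288.
Day-of-year of November 27, 2329: 331.
2282 has 365 days, so 365 − 288 = 77 days remain in 2282.
Full years 2283–2328: 35 common + 11 leap = 35×365 + 11×366 = 16801 days.
Total: 77 + 16801 + 331 = 17209 days.

17209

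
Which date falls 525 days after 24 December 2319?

1 June 2321

Count 525 days after December 24, 2319:
Day-of-year of December 24, 2319: 358.
Day-of-year of June 1, 2321: 152.
2319 has 365 days, so 365 − 358 = 7 days remain in 2319.
Full years: 2320: 366. Sum = 366.
Total: 7 + 366 + 152 = 525 days.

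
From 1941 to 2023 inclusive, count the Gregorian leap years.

20

Years divisible by 4: 1944, 1948, …, 2020 — 20 in all.
2000 is divisible by 400, so still leap.
No century exceptions apply. Count: 20.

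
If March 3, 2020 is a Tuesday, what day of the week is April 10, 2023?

March 3, 2020 → March 3, 2021: 365 days.
March 3, 2021 → March 3, 2022: 365 days.
March 3, 2022 → March 3, 2023: 365 days.
March 2023: 31 − 3 = 28 days remain.
April 1–10, 2023: 10 days.
Residual: 38 days.
Total: 1133 days.
1133 mod 7 = 6, so 6 days after Tuesday is Monday.

Monday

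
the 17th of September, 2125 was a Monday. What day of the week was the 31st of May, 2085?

Thursday

Count forward from the earlier date (May 31, 2085) to the later (September 17, 2125):
From May 31, 2085 to May 31, 2125: 40 years, of which 9 contain a Feb 29 — 31×365 + 9×366 = 14609 days.
(2100 is not a leap year (divisible by 100 but not 400).)
May 2125: 31 − 31 = 0 days remain.
Then June (30), July (31), August (31): 30 + 31 + 31 = 92 days.
September 1–17, 2125: 17 days.
Residual: 109 days.
Total: 14718 days.
14718 mod 7 = 4, so 4 days before Monday is Thursday.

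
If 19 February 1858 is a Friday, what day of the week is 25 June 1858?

Friday

February 1858: 28 − 19 = 9 days remain (1858 is not a leap year, so February has 28 days).
Then March (31), April (30), May (31): 31 + 30 + 31 = 92 days.
June 1–25, 1858: 25 days.
Total: 9 + 92 + 25 = 126 days.
126 is a multiple of 7, so 25 June 1858 falls on the same weekday: Friday.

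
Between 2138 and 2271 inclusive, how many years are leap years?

32

Years divisible by 4: 2140, 2144, …, 2268 — 33 in all.
Of these, 2200 is divisible by 100 but not 400, so not leap.
Leap years: 33 − 1 = 32.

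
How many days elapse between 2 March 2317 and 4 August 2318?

March 2317: 31 − 2 = 29 days remain.
Then 16 full months totalling 487 days.
August 1–4, 2318: 4 days.
Total: 29 + 487 + 4 = 520 days.

520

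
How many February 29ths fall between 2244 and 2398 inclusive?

38

Years divisible by 4: 2244, 2248, …, 2396 — 39 in all.
Of these, 2300 is divisible by 100 but not 400, so not leap.
Leap years: 39 − 1 = 38.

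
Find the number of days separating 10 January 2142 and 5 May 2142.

115

January 2142: 31 − 10 = 21 days remain.
Then February 2142 (28), March (31), April (30): 28 + 31 + 30 = 89 days.
May 1–5, 2142: 5 days.
Total: 21 + 89 + 5 = 115 days.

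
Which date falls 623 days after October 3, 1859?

June 17, 1861

Count 623 days after October 3, 1859:
Day-of-year of October 3, 1859: 276.
Day-of-year of June 17, 1861: 168.
1859 has 365 days, so 365 − 276 = 89 days remain in 1859.
Full years: 1860: 366. Sum = 366.
Total: 89 + 366 + 168 = 623 days.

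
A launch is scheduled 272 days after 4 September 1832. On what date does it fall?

3 June 1833

Count 272 days after September 4, 1832:
Day-of-year of September 4, 1832: 248.
Day-of-year of June 3, 1833: 154.
1832 has 366 days, so 366 − 248 = 118 days remain in 1832.
Total: 118 + 154 = 272 days.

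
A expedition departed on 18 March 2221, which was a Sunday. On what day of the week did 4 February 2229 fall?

Wednesday

Day-of-year of March 18, 2221: 77.
Day-of-year of February 4, 2229: 35.
2221 has 365 days, so 365 − 77 = 288 days remain in 2221.
Full years 2222–2228: 5 common + 2 leap = 5×365 + 2×366 = 2557 days.
Total: 288 + 2557 + 35 = 2880 days.
2880 mod 7 = 3, so 3 days after Sunday is Wednesday.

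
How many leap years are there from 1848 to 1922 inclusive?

Years divisible by 4: 1848, 1852, …, 1920 — 19 in all.
Of these, 1900 is divisible by 100 but not 400, so not leap.
Leap years: 19 − 1 = 18.

18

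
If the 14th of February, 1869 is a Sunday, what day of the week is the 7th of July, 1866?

Saturday

Count forward from the earlier date (July 7, 1866) to the later (February 14, 1869):
July 7, 1866 → July 7, 1867: 365 days.
July 7, 1867 → July 7, 1868: 366 days (1868 is a leap year).
July 1868: 31 − 7 = 24 days remain.
Then August (31), September (30), October (31), November (30), December (31), January (31): 31 + 30 + 31 + 30 + 31 + 31 = 184 days.
February 1–14, 1869: 14 days (1869 is not a leap year).
Residual: 222 days.
Total: 953 days.
953 mod 7 = 1, so 1 day before Sunday is Saturday.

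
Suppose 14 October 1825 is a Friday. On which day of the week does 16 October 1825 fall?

Within October 1825: 16 − 14 = 2 days.
2 mod 7 = 2, so 2 days after Friday is Sunday.

Sunday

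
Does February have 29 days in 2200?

2200 is not a leap year (divisible by 100 but not 400).

No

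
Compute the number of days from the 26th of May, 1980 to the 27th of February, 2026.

16713

Day-of-year of May 26, 1980: 147.
Day-of-year of February 27, 2026: 58.
1980 has 366 days, so 366 − 147 = 219 days remain in 1980.
Full years 1981–2025: 34 common + 11 leap = 34×365 + 11×366 = 16436 days.
Total: 219 + 16436 + 58 = 16713 days.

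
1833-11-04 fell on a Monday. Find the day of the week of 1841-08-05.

Thursday

Day-of-year of November 4, 1833: 308.
Day-of-year of August 5, 1841: 217.
1833 has 365 days, so 365 − 308 = 57 days remain in 1833.
Full years 1834–1840: 5 common + 2 leap = 5×365 + 2×366 = 2557 days.
Total: 57 + 2557 + 217 = 2831 days.
2831 mod 7 = 3, so 3 days after Monday is Thursday.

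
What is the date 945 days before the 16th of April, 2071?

the 13th of September, 2068

Count 945 days before April 16, 2071:
September 13, 2068 → September 13, 2069: 365 days.
September 13, 2069 → September 13, 2070: 365 days.
September 2070: 30 − 13 = 17 days remain.
Then October (31), November (30), December (31), January (31), February 2071 (28), March (31): 31 + 30 + 31 + 31 + 28 + 31 = 182 days.
April 1–16, 2071: 16 days.
Residual: 215 days.
Total: 945 days.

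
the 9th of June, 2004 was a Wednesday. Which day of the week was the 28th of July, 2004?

June 2004: 30 − 9 = 21 days remain.
July 1–28, 2004: 28 days.
Total: 21 + 28 = 49 days.
49 is a multiple of 7, so the 28th of July, 2004 falls on the same weekday: Wednesday.

Wednesday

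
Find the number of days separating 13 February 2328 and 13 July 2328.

February 2328: 29 − 13 = 16 days remain (2328 is a leap year, so February has 29 days).
Then March (31), April (30), May (31), June (30): 31 + 30 + 31 + 30 = 122 days.
July 1–13, 2328: 13 days.
Total: 16 + 122 + 13 = 151 days.

151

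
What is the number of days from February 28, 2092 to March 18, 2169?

28142

From February 28, 2092 to February 28, 2169: 77 years, of which 19 contain a Feb 29 — 58×365 + 19×366 = 28124 days.
(2100 is not a leap year (divisible by 100 but not 400).)
February 2169: 28 − 28 = 0 days remain (2169 is not a leap year, so February has 28 days).
March 1–18, 2169: 18 days.
Residual: 18 days.
Total: 28142 days.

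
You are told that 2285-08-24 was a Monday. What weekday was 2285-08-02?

Count forward from the earlier date (August 2, 2285) to the later (August 24, 2285):
Within August 2285: 24 − 2 = 22 days.
22 mod 7 = 1, so 1 day before Monday is Sunday.

Sunday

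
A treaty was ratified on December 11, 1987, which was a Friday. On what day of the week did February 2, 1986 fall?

Count forward from the earlier date (February 2, 1986) to the later (December 11, 1987):
February 1986: 28 − 2 = 26 days remain (1986 is not a leap year, so February has 28 days).
Then 21 full months totalling 640 days.
December 1–11, 1987: 11 days.
Total: 26 + 640 + 11 = 677 days.
677 mod 7 = 5, so 5 days before Friday is Sunday.

Sunday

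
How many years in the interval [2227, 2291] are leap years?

Years divisible by 4: 2228, 2232, …, 2288 — 16 in all.
No century exceptions apply. Count: 16.

16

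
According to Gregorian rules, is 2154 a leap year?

No

2154 is not a leap year.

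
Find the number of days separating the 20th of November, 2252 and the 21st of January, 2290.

Day-of-year of November 20, 2252: 325.
Day-of-year of January 21, 2290: 21.
2252 has 366 days, so 366 − 325 = 41 days remain in 2252.
Full years 2253–2289: 28 common + 9 leap = 28×365 + 9×366 = 13514 days.
Total: 41 + 13514 + 21 = 13576 days.

13576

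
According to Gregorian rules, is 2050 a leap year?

2050 is not a leap year.

No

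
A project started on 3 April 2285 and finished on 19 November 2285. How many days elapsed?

230

April 2285: 30 − 3 = 27 days remain.
Then May (31), June (30), July (31), August (31), September (30), October (31): 31 + 30 + 31 + 31 + 30 + 31 = 184 days.
November 1–19, 2285: 19 days.
Total: 27 + 184 + 19 = 230 days.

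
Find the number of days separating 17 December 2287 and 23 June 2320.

From December 17, 2287 to December 17, 2319: 32 years, of which 7 contain a Feb 29 — 25×365 + 7×366 = 11687 days.
(2300 is not a leap year (divisible by 100 but not 400).)
December 2319: 31 − 17 = 14 days remain.
Then January (31), February 2320 (29), March (31), April (30), May (31): 31 + 29 + 31 + 30 + 31 = 152 days.
June 1–23, 2320: 23 days.
Residual: 189 days.
Total: 11876 days.

11876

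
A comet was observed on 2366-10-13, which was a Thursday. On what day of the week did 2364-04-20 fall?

Monday

Count forward from the earlier date (April 20, 2364) to the later (October 13, 2366):
Day-of-year of April 20, 2364: 111.
Day-of-year of October 13, 2366: 286.
2364 has 366 days, so 366 − 111 = 255 days remain in 2364.
Full years: 2365: 365. Sum = 365.
Total: 255 + 365 + 286 = 906 days.
906 mod 7 = 3, so 3 days before Thursday is Monday.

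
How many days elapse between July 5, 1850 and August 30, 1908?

Day-of-year of July 5, 1850: 186.
Day-of-year of August 30, 1908: 243.
1850 has 365 days, so 365 − 186 = 179 days remain in 1850.
Full years 1851–1907: 44 common + 13 leap = 44×365 + 13×366 = 20818 days.
Total: 179 + 20818 + 243 = 21240 days.

21240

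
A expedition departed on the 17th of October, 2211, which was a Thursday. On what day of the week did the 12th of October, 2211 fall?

Saturday

Count forward from the earlier date (October 12, 2211) to the later (October 17, 2211):
Within October 2211: 17 − 12 = 5 days.
5 mod 7 = 5, so 5 days before Thursday is Saturday.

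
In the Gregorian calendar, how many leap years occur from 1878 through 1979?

Years divisible by 4: 1880, 1884, …, 1976 — 25 in all.
Of these, 1900 is divisible by 100 but not 400, so not leap.
Leap years: 25 − 1 = 24.

24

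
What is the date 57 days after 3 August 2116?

29 September 2116

Count 57 days after August 3, 2116:
August 2116: 31 − 3 = 28 days remain.
September 1–29, 2116: 29 days.
Total: 28 + 29 = 57 days.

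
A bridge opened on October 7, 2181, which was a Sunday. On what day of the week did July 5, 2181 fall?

Thursday

Count forward from the earlier date (July 5, 2181) to the later (October 7, 2181):
July 2181: 31 − 5 = 26 days remain.
Then August (31), September (30): 31 + 30 = 61 days.
October 1–7, 2181: 7 days.
Total: 26 + 61 + 7 = 94 days.
94 mod 7 = 3, so 3 days before Sunday is Thursday.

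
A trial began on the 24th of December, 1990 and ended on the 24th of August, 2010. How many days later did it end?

Day-of-year of December 24, 1990: 358.
Day-of-year of August 24, 2010: 236.
1990 has 365 days, so 365 − 358 = 7 days remain in 1990.
Full years 1991–2009: 14 common + 5 leap = 14×365 + 5×366 = 6940 days.
Total: 7 + 6940 + 236 = 7183 days.

7183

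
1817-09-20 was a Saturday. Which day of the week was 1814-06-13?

Count forward from the earlier date (June 13, 1814) to the later (September 20, 1817):
Day-of-year of June 13, 1814: 164.
Day-of-year of September 20, 1817: 263.
1814 has 365 days, so 365 − 164 = 201 days remain in 1814.
Full years: 1815: 365; 1816: 366. Sum = 731.
Total: 201 + 731 + 263 = 1195 days.
1195 mod 7 = 5, so 5 days before Saturday is Monday.

Monday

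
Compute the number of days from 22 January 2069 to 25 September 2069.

246

January 2069: 31 − 22 = 9 days remain.
Then February 2069 (28), March (31), April (30), May (31), June (30), July (31), August (31): 28 + 31 + 30 + 31 + 30 + 31 + 31 = 212 days.
September 1–25, 2069: 25 days.
Total: 9 + 212 + 25 = 246 days.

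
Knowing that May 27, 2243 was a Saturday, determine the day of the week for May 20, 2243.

Count forward from the earlier date (May 20, 2243) to the later (May 27, 2243):
Within May 2243: 27 − 20 = 7 days.
7 is a multiple of 7, so May 20, 2243 falls on the same weekday: Saturday.

Saturday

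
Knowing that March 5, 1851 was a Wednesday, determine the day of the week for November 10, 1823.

Count forward from the earlier date (November 10, 1823) to the later (March 5, 1851):
From November 10, 1823 to November 10, 1850: 27 years, of which 7 contain a Feb 29 — 20×365 + 7×366 = 9862 days.
November 1850: 30 − 10 = 20 days remain.
Then December (31), January (31), February 1851 (28): 31 + 31 + 28 = 90 days.
March 1–5, 1851: 5 days.
Residual: 115 days.
Total: 9977 days.
9977 mod 7 = 2, so 2 days before Wednesday is Monday.

Monday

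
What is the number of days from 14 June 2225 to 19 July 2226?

Day-of-year of June 14, 2225: 165.
Day-of-year of July 19, 2226: 200.
2225 has 365 days, so 365 − 165 = 200 days remain in 2225.
Total: 200 + 200 = 400 days.

400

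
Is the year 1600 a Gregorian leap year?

1600 is a leap year (divisible by 400).

Yes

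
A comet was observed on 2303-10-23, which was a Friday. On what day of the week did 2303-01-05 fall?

Count forward from the earlier date (January 5, 2303) to the later (October 23, 2303):
January 2303: 31 − 5 = 26 days remain.
Then February 2303 (28), March (31), April (30), May (31), June (30), July (31), August (31), September (30): 28 + 31 + 30 + 31 + 30 + 31 + 31 + 30 = 242 days.
October 1–23, 2303: 23 days.
Total: 26 + 242 + 23 = 291 days.
291 mod 7 = 4, so 4 days before Friday is Monday.

Monday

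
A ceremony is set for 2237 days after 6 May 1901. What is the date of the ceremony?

21 June 1907

Count 2237 days after May 6, 1901:
May 6, 1901 → May 6, 1902: 365 days.
May 6, 1902 → May 6, 1903: 365 days.
May 6, 1903 → May 6, 1904: 366 days (1904 is a leap year).
May 6, 1904 → May 6, 1905: 365 days.
May 6, 1905 → May 6, 1906: 365 days.
May 6, 1906 → May 6, 1907: 365 days.
May 1907: 31 − 6 = 25 days remain.
June 1–21, 1907: 21 days.
Residual: 46 days.
Total: 2237 days.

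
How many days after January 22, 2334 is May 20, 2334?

January 2334: 31 − 22 = 9 days remain.
Then February 2334 (28), March (31), April (30): 28 + 31 + 30 = 89 days.
May 1–20, 2334: 20 days.
Total: 9 + 89 + 20 = 118 days.

118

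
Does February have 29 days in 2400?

Yes

2400 is a leap year (divisible by 400).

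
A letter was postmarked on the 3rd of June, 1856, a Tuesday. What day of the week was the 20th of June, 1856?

Within June 1856: 20 − 3 = 17 days.
17 mod 7 = 3, so 3 days after Tuesday is Friday.

Friday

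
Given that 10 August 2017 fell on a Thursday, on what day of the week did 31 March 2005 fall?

Count forward from the earlier date (March 31, 2005) to the later (August 10, 2017):
Day-of-year of March 31, 2005: 90.
Day-of-year of August 10, 2017: 222.
2005 has 365 days, so 365 − 90 = 275 days remain in 2005.
Full years 2006–2016: 8 common + 3 leap = 8×365 + 3×366 = 4018 days.
Total: 275 + 4018 + 222 = 4515 days.
4515 is a multiple of 7, so 31 March 2005 falls on the same weekday: Thursday.

Thursday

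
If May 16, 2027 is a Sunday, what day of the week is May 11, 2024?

Count forward from the earlier date (May 11, 2024) to the later (May 16, 2027):
May 11, 2024 → May 11, 2025: 365 days.
May 11, 2025 → May 11, 2026: 365 days.
May 11, 2026 → May 11, 2027: 365 days.
Within May 2027: 16 − 11 = 5 days.
Total: 1100 days.
1100 mod 7 = 1, so 1 day before Sunday is Saturday.

Saturday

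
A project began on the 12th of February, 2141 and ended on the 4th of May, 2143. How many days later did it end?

February 12, 2141 → February 12, 2142: 365 days.
February 12, 2142 → February 12, 2143: 365 days.
February 2143: 28 − 12 = 16 days remain (2143 is not a leap year, so February has 28 days).
Then March (31), April (30): 31 + 30 = 61 days.
May 1–4, 2143: 4 days.
Residual: 81 days.
Total: 811 days.

811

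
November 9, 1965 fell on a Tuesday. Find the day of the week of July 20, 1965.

Tuesday

Count forward from the earlier date (July 20, 1965) to the later (November 9, 1965):
July 1965: 31 − 20 = 11 days remain.
Then August (31), September (30), October (31): 31 + 30 + 31 = 92 days.
November 1–9, 1965: 9 days.
Total: 11 + 92 + 9 = 112 days.
112 is a multiple of 7, so July 20, 1965 falls on the same weekday: Tuesday.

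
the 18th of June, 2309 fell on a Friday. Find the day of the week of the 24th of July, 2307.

Wednesday

Count forward from the earlier date (July 24, 2307) to the later (June 18, 2309):
Day-of-year of July 24, 2307: 205.
Day-of-year of June 18, 2309: 169.
2307 has 365 days, so 365 − 205 = 160 days remain in 2307.
Full years: 2308: 366. Sum = 366.
Total: 160 + 366 + 169 = 695 days.
695 mod 7 = 2, so 2 days before Friday is Wednesday.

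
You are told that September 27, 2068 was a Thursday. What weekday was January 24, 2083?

Sunday

From September 27, 2068 to September 27, 2082: 14 years, of which 3 contain a Feb 29 — 11×365 + 3×366 = 5113 days.
September 2082: 30 − 27 = 3 days remain.
Then October (31), November (30), December (31): 31 + 30 + 31 = 92 days.
January 1–24, 2083: 24 days.
Residual: 119 days.
Total: 5232 days.
5232 mod 7 = 3, so 3 days after Thursday is Sunday.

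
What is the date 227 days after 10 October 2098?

25 May 2099

Count 227 days after October 10, 2098:
Day-of-year of October 10, 2098: 283.
Day-of-year of May 25, 2099: 145.
2098 has 365 days, so 365 − 283 = 82 days remain in 2098.
Total: 82 + 145 = 227 days.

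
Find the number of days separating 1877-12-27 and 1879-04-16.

Day-of-year of December 27, 1877: 361.
Day-of-year of April 16, 1879: 106.
1877 has 365 days, so 365 − 361 = 4 days remain in 1877.
Full years: 1878: 365. Sum = 365.
Total: 4 + 365 + 106 = 475 days.

475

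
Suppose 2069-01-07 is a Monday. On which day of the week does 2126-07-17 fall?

Wednesday

Day-of-year of January 7, 2069: 7.
Day-of-year of July 17, 2126: 198.
2069 has 365 days, so 365 − 7 = 358 days remain in 2069.
Full years 2070–2125: 43 common + 13 leap = 43×365 + 13×366 = 20453 days.
Total: 358 + 20453 + 198 = 21009 days.
21009 mod 7 = 2, so 2 days after Monday is Wednesday.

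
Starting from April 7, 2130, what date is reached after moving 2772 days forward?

November 8, 2137

Count 2772 days after April 7, 2130:
Day-of-year of April 7, 2130: 97.
Day-of-year of November 8, 2137: 312.
2130 has 365 days, so 365 − 97 = 268 days remain in 2130.
Full years: 2131: 365; 2132: 366; 2133: 365; 2134: 365; 2135: 365; 2136: 366. Sum = 2192.
Total: 268 + 2192 + 312 = 2772 days.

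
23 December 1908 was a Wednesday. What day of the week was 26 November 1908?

Count forward from the earlier date (November 26, 1908) to the later (December 23, 1908):
November 1908: 30 − 26 = 4 days remain.
December 1–23, 1908: 23 days.
Total: 4 + 23 = 27 days.
27 mod 7 = 6, so 6 days before Wednesday is Thursday.

Thursday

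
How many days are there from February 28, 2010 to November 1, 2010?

February 2010: 28 − 28 = 0 days remain (2010 is not a leap year, so February has 28 days).
Then March (31), April (30), May (31), June (30), July (31), August (31), September (30), October (31): 31 + 30 + 31 + 30 + 31 + 31 + 30 + 31 = 245 days.
November 1, 2010: 1 day.
Total: 0 + 245 + 1 = 246 days.

246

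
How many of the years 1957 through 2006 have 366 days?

Years divisible by 4 in [1957, 2006]: 1960, 1964, 1968, 1972, 1976, 1980, 1984, 1988, 1992, 1996, 2000, 2004.
2000 is divisible by 400, so still leap.
No century exceptions apply. Count: 12.

12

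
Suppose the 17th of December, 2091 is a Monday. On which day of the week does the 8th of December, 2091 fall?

Saturday

Count forward from the earlier date (December 8, 2091) to the later (December 17, 2091):
Within December 2091: 17 − 8 = 9 days.
9 mod 7 = 2, so 2 days before Monday is Saturday.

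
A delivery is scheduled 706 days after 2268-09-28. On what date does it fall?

2270-09-04

Count 706 days after September 28, 2268:
September 2268: 30 − 28 = 2 days remain.
Then 23 full months totalling 700 days.
September 1–4, 2270: 4 days.
Total: 2 + 700 + 4 = 706 days.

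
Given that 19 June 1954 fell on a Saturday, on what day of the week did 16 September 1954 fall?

Thursday

June 1954: 30 − 19 = 11 days remain.
Then July (31), August (31): 31 + 31 = 62 days.
September 1–16, 1954: 16 days.
Total: 11 + 62 + 16 = 89 days.
89 mod 7 = 5, so 5 days after Saturday is Thursday.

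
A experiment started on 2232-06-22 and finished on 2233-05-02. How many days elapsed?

314

June 2232: 30 − 22 = 8 days remain.
Then 10 full months totalling 304 days.
May 1–2, 2233: 2 days.
Total: 8 + 304 + 2 = 314 days.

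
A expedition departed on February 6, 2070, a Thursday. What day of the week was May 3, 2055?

Count forward from the earlier date (May 3, 2055) to the later (February 6, 2070):
Day-of-year of May 3, 2055: 123.
Day-of-year of February 6, 2070: 37.
2055 has 365 days, so 365 − 123 = 242 days remain in 2055.
Full years 2056–2069: 10 common + 4 leap = 10×365 + 4×366 = 5114 days.
Total: 242 + 5114 + 37 = 5393 days.
5393 mod 7 = 3, so 3 days before Thursday is Monday.

Monday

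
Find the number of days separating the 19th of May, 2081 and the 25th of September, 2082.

May 19, 2081 → May 19, 2082: 365 days.
May 2082: 31 − 19 = 12 days remain.
Then June (30), July (31), August (31): 30 + 31 + 31 = 92 days.
September 1–25, 2082: 25 days.
Residual: 129 days.
Total: 494 days.

494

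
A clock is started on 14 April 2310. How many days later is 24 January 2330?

Day-of-year of April 14, 2310: 104.
Day-of-year of January 24, 2330: 24.
2310 has 365 days, so 365 − 104 = 261 days remain in 2310.
Full years 2311–2329: 14 common + 5 leap = 14×365 + 5×366 = 6940 days.
Total: 261 + 6940 + 24 = 7225 days.

7225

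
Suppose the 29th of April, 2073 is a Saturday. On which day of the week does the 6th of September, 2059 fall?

Saturday

Count forward from the earlier date (September 6, 2059) to the later (April 29, 2073):
Day-of-year of September 6, 2059: 249.
Day-of-year of April 29, 2073: 119.
2059 has 365 days, so 365 − 249 = 116 days remain in 2059.
Full years 2060–2072: 9 common + 4 leap = 9×365 + 4×366 = 4749 days.
Total: 116 + 4749 + 119 = 4984 days.
4984 is a multiple of 7, so the 6th of September, 2059 falls on the same weekday: Saturday.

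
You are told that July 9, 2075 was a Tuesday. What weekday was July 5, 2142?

Thursday

Day-of-year of July 9, 2075: 190.
Day-of-year of July 5, 2142: 186.
2075 has 365 days, so 365 − 190 = 175 days remain in 2075.
Full years 2076–2141: 50 common + 16 leap = 50×365 + 16×366 = 24106 days.
Total: 175 + 24106 + 186 = 24467 days.
24467 mod 7 = 2, so 2 days after Tuesday is Thursday.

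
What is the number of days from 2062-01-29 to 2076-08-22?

Day-of-year of January 29, 2062: 29.
Day-of-year of August 22, 2076: 235.
2062 has 365 days, so 365 − 29 = 336 days remain in 2062.
Full years 2063–2075: 10 common + 3 leap = 10×365 + 3×366 = 4748 days.
Total: 336 + 4748 + 235 = 5319 days.

5319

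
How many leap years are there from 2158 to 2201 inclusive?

Years divisible by 4 in [2158, 2201]: 2160, 2164, 2168, 2172, 2176, 2180, 2184, 2188, 2192, 2196, 2200.
Of these, 2200 is divisible by 100 but not 400, so not leap.
Leap years: 11 − 1 = 10.

10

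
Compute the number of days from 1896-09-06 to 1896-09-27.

Within September 1896: 27 − 6 = 21 days.

21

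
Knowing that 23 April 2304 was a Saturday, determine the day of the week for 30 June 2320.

From April 23, 2304 to April 23, 2320: 16 years, of which 4 contain a Feb 29 — 12×365 + 4×366 = 5844 days.
April 2320: 30 − 23 = 7 days remain.
Then May (31): 31 days.
June 1–30, 2320: 30 days.
Residual: 68 days.
Total: 5912 days.
5912 mod 7 = 4, so 4 days after Saturday is Wednesday.

Wednesday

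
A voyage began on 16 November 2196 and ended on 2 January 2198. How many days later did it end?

November 2196: 30 − 16 = 14 days remain.
Then 13 full months totalling 396 days.
January 1–2, 2198: 2 days.
Total: 14 + 396 + 2 = 412 days.

412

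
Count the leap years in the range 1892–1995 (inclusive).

25

Years divisible by 4: 1892, 1896, …, 1992 — 26 in all.
Of these, 1900 is divisible by 100 but not 400, so not leap.
Leap years: 26 − 1 = 25.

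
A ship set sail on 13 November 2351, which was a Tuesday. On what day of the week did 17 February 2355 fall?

Thursday

Day-of-year of November 13, 2351: 317.
Day-of-year of February 17, 2355: 48.
2351 has 365 days, so 365 − 317 = 48 days remain in 2351.
Full years: 2352: 366; 2353: 365; 2354: 365. Sum = 1096.
Total: 48 + 1096 + 48 = 1192 days.
1192 mod 7 = 2, so 2 days after Tuesday is Thursday.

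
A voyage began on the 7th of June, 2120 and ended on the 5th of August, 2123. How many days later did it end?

1154

June 7, 2120 → June 7, 2121: 365 days.
June 7, 2121 → June 7, 2122: 365 days.
June 7, 2122 → June 7, 2123: 365 days.
June 2123: 30 − 7 = 23 days remain.
Then July (31): 31 days.
August 1–5, 2123: 5 days.
Residual: 59 days.
Total: 1154 days.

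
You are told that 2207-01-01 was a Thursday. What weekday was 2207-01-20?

Within January 2207: 20 − 1 = 19 days.
19 mod 7 = 5, so 5 days after Thursday is Tuesday.

Tuesday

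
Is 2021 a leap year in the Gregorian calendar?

No

2021 is not a leap year.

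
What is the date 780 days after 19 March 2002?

7 May 2004

Count 780 days after March 19, 2002:
Day-of-year of March 19, 2002: 78.
Day-of-year of May 7, 2004: 128.
2002 has 365 days, so 365 − 78 = 287 days remain in 2002.
Full years: 2003: 365. Sum = 365.
Total: 287 + 365 + 128 = 780 days.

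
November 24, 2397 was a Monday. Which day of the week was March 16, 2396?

Saturday

Count forward from the earlier date (March 16, 2396) to the later (November 24, 2397):
Day-of-year of March 16, 2396: 76.
Day-of-year of November 24, 2397: 328.
2396 has 366 days, so 366 − 76 = 290 days remain in 2396.
Total: 290 + 328 = 618 days.
618 mod 7 = 2, so 2 days before Monday is Saturday.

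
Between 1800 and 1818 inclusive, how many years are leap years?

4

Years divisible by 4 in [1800, 1818]: 1800, 1804, 1808, 1812, 1816.
Of these, 1800 is divisible by 100 but not 400, so not leap.
Leap years: 5 − 1 = 4.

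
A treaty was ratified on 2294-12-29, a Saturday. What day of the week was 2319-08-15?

Friday

Day-of-year of December 29, 2294: 363.
Day-of-year of August 15, 2319: 227.
2294 has 365 days, so 365 − 363 = 2 days remain in 2294.
Full years 2295–2318: 19 common + 5 leap = 19×365 + 5×366 = 8765 days.
Total: 2 + 8765 + 227 = 8994 days.
8994 mod 7 = 6, so 6 days after Saturday is Friday.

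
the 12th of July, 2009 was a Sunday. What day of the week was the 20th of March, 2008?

Thursday

Count forward from the earlier date (March 20, 2008) to the later (July 12, 2009):
March 2008: 31 − 20 = 11 days remain.
Then 15 full months totalling 456 days.
July 1–12, 2009: 12 days.
Total: 11 + 456 + 12 = 479 days.
479 mod 7 = 3, so 3 days before Sunday is Thursday.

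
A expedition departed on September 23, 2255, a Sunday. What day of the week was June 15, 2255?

Count forward from the earlier date (June 15, 2255) to the later (September 23, 2255):
June 2255: 30 − 15 = 15 days remain.
Then July (31), August (31): 31 + 31 = 62 days.
September 1–23, 2255: 23 days.
Total: 15 + 62 + 23 = 100 days.
100 mod 7 = 2, so 2 days before Sunday is Friday.

Friday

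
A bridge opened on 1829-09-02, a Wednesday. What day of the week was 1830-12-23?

Day-of-year of September 2, 1829: 245.
Day-of-year of December 23, 1830: 357.
1829 has 365 days, so 365 − 245 = 120 days remain in 1829.
Total: 120 + 357 = 477 days.
477 mod 7 = 1, so 1 day after Wednesday is Thursday.

Thursday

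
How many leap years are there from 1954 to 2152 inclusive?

Years divisible by 4: 1956, 1960, …, 2152 — 50 in all.
Of these, 2100 is divisible by 100 but not 400, so not leap.
2000 is divisible by 400, so still leap.
Leap years: 50 − 1 = 49.

49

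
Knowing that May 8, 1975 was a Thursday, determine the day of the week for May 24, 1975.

Saturday

Within May 1975: 24 − 8 = 16 days.
16 mod 7 = 2, so 2 days after Thursday is Saturday.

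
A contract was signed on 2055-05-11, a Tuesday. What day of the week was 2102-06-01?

Thursday

From May 11, 2055 to May 11, 2102: 47 years, of which 11 contain a Feb 29 — 36×365 + 11×366 = 17166 days.
(2100 is not a leap year (divisible by 100 but not 400).)
May 2102: 31 − 11 = 20 days remain.
June 1, 2102: 1 day.
Residual: 21 days.
Total: 17187 days.
17187 mod 7 = 2, so 2 days after Tuesday is Thursday.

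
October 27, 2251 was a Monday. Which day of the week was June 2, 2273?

From October 27, 2251 to October 27, 2272: 21 years, of which 6 contain a Feb 29 — 15×365 + 6×366 = 7671 days.
October 2272: 31 − 27 = 4 days remain.
Then November (30), December (31), January (31), February 2273 (28), March (31), April (30), May (31): 30 + 31 + 31 + 28 + 31 + 30 + 31 = 212 days.
June 1–2, 2273: 2 days.
Residual: 218 days.
Total: 7889 days.
7889 is a multiple of 7, so June 2, 2273 falls on the same weekday: Monday.

Monday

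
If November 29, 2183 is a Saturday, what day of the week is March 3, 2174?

Thursday

Count forward from the earlier date (March 3, 2174) to the later (November 29, 2183):
Day-of-year of March 3, 2174: 62.
Day-of-year of November 29, 2183: 333.
2174 has 365 days, so 365 − 62 = 303 days remain in 2174.
Full years 2175–2182: 6 common + 2 leap = 6×365 + 2×366 = 2922 days.
Total: 303 + 2922 + 333 = 3558 days.
3558 mod 7 = 2, so 2 days before Saturday is Thursday.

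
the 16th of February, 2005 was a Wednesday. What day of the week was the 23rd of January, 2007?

Tuesday

Day-of-year of February 16, 2005: 47.
Day-of-year of January 23, 2007: 23.
2005 has 365 days, so 365 − 47 = 318 days remain in 2005.
Full years: 2006: 365. Sum = 365.
Total: 318 + 365 + 23 = 706 days.
706 mod 7 = 6, so 6 days after Wednesday is Tuesday.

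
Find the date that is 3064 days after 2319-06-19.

2327-11-08

Count 3064 days after June 19, 2319:
From June 19, 2319 to June 19, 2327: 8 years, of which 2 contain a Feb 29 — 6×365 + 2×366 = 2922 days.
June 2327: 30 − 19 = 11 days remain.
Then July (31), August (31), September (30), October (31): 31 + 31 + 30 + 31 = 123 days.
November 1–8, 2327: 8 days.
Residual: 142 days.
Total: 3064 days.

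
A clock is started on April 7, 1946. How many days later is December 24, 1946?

April 1946: 30 − 7 = 23 days remain.
Then May (31), June (30), July (31), August (31), September (30), October (31), November (30): 31 + 30 + 31 + 31 + 30 + 31 + 30 = 214 days.
December 1–24, 1946: 24 days.
Total: 23 + 214 + 24 = 261 days.

261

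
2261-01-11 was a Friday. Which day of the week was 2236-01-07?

Count forward from the earlier date (January 7, 2236) to the later (January 11, 2261):
From January 7, 2236 to January 7, 2261: 25 years, of which 7 contain a Feb 29 — 18×365 + 7×366 = 9132 days.
Within January 2261: 11 − 7 = 4 days.
Total: 9136 days.
9136 mod 7 = 1, so 1 day before Friday is Thursday.

Thursday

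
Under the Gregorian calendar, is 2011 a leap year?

2011 is not a leap year.

No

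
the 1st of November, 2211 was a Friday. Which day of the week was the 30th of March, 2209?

Thursday

Count forward from the earlier date (March 30, 2209) to the later (November 1, 2211):
March 30, 2209 → March 30, 2210: 365 days.
March 30, 2210 → March 30, 2211: 365 days.
March 2211: 31 − 30 = 1 day remains.
Then April (30), May (31), June (30), July (31), August (31), September (30), October (31): 30 + 31 + 30 + 31 + 31 + 30 + 31 = 214 days.
November 1, 2211: 1 day.
Residual: 216 days.
Total: 946 days.
946 mod 7 = 1, so 1 day before Friday is Thursday.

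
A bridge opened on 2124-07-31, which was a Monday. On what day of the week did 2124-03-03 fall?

Friday

Count forward from the earlier date (March 3, 2124) to the later (July 31, 2124):
March 2124: 31 − 3 = 28 days remain.
Then April (30), May (31), June (30): 30 + 31 + 30 = 91 days.
July 1–31, 2124: 31 days.
Total: 28 + 91 + 31 = 150 days.
150 mod 7 = 3, so 3 days before Monday is Friday.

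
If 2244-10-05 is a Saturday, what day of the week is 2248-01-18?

Day-of-year of October 5, 2244: 279.
Day-of-year of January 18, 2248: 18.
2244 has 366 days, so 366 − 279 = 87 days remain in 2244.
Full years: 2245: 365; 2246: 365; 2247: 365. Sum = 1095.
Total: 87 + 1095 + 18 = 1200 days.
1200 mod 7 = 3, so 3 days after Saturday is Tuesday.

Tuesday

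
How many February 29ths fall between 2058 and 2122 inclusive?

15

Years divisible by 4: 2060, 2064, …, 2120 — 16 in all.
Of these, 2100 is divisible by 100 but not 400, so not leap.
Leap years: 16 − 1 = 15.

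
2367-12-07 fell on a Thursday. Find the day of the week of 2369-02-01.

December 2367: 31 − 7 = 24 days remain.
Then 13 full months totalling 397 days.
February 1, 2369: 1 day (2369 is not a leap year).
Total: 24 + 397 + 1 = 422 days.
422 mod 7 = 2, so 2 days after Thursday is Saturday.

Saturday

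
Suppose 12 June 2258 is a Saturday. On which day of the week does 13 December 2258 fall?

Monday

June 2258: 30 − 12 = 18 days remain.
Then July (31), August (31), September (30), October (31), November (30): 31 + 31 + 30 + 31 + 30 = 153 days.
December 1–13, 2258: 13 days.
Total: 18 + 153 + 13 = 184 days.
184 mod 7 = 2, so 2 days after Saturday is Monday.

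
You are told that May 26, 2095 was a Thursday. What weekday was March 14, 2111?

Saturday

Day-of-year of May 26, 2095: 146.
Day-of-year of March 14, 2111: 73.
2095 has 365 days, so 365 − 146 = 219 days remain in 2095.
Full years 2096–2110: 12 common + 3 leap = 12×365 + 3×366 = 5478 days.
Total: 219 + 5478 + 73 = 5770 days.
5770 mod 7 = 2, so 2 days after Thursday is Saturday.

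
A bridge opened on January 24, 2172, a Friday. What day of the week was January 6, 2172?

Count forward from the earlier date (January 6, 2172) to the later (January 24, 2172):
Within January 2172: 24 − 6 = 18 days.
18 mod 7 = 4, so 4 days before Friday is Monday.

Monday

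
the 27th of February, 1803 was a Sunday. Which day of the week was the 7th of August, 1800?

Count forward from the earlier date (August 7, 1800) to the later (February 27, 1803):
August 7, 1800 → August 7, 1801: 365 days.
August 7, 1801 → August 7, 1802: 365 days.
August 1802: 31 − 7 = 24 days remain.
Then September (30), October (31), November (30), December (31), January (31): 30 + 31 + 30 + 31 + 31 = 153 days.
February 1–27, 1803: 27 days (1803 is not a leap year).
Residual: 204 days.
Total: 934 days.
934 mod 7 = 3, so 3 days before Sunday is Thursday.

Thursday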